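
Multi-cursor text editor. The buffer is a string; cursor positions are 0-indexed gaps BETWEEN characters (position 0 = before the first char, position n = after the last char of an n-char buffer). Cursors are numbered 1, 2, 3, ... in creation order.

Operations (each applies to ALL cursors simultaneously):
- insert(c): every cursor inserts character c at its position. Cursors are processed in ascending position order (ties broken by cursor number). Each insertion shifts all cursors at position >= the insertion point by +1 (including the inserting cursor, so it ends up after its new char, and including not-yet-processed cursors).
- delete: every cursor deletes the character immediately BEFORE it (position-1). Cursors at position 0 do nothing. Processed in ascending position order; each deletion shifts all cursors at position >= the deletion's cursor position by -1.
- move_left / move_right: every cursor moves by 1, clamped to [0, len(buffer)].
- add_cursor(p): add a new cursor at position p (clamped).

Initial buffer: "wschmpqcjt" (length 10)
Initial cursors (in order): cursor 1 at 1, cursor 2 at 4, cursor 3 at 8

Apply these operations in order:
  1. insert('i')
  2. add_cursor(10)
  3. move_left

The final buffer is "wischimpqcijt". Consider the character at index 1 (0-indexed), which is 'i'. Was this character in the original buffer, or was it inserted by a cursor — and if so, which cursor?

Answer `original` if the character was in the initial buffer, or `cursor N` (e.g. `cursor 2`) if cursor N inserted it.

After op 1 (insert('i')): buffer="wischimpqcijt" (len 13), cursors c1@2 c2@6 c3@11, authorship .1...2....3..
After op 2 (add_cursor(10)): buffer="wischimpqcijt" (len 13), cursors c1@2 c2@6 c4@10 c3@11, authorship .1...2....3..
After op 3 (move_left): buffer="wischimpqcijt" (len 13), cursors c1@1 c2@5 c4@9 c3@10, authorship .1...2....3..
Authorship (.=original, N=cursor N): . 1 . . . 2 . . . . 3 . .
Index 1: author = 1

Answer: cursor 1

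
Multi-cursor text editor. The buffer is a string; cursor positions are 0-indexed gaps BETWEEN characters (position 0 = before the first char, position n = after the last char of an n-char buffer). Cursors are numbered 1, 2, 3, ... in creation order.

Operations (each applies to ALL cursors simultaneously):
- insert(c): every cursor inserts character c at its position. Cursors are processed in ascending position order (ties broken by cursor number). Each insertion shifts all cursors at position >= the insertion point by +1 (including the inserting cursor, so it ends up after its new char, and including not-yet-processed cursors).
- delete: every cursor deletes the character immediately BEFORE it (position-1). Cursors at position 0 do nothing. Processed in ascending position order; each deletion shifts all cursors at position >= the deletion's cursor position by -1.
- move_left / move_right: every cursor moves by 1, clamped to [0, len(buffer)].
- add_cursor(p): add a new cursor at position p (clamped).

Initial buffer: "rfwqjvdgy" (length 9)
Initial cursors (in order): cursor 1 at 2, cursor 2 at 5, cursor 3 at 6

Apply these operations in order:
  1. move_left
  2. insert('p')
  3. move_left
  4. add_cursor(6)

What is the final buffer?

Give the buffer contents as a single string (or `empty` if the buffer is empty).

Answer: rpfwqpjpvdgy

Derivation:
After op 1 (move_left): buffer="rfwqjvdgy" (len 9), cursors c1@1 c2@4 c3@5, authorship .........
After op 2 (insert('p')): buffer="rpfwqpjpvdgy" (len 12), cursors c1@2 c2@6 c3@8, authorship .1...2.3....
After op 3 (move_left): buffer="rpfwqpjpvdgy" (len 12), cursors c1@1 c2@5 c3@7, authorship .1...2.3....
After op 4 (add_cursor(6)): buffer="rpfwqpjpvdgy" (len 12), cursors c1@1 c2@5 c4@6 c3@7, authorship .1...2.3....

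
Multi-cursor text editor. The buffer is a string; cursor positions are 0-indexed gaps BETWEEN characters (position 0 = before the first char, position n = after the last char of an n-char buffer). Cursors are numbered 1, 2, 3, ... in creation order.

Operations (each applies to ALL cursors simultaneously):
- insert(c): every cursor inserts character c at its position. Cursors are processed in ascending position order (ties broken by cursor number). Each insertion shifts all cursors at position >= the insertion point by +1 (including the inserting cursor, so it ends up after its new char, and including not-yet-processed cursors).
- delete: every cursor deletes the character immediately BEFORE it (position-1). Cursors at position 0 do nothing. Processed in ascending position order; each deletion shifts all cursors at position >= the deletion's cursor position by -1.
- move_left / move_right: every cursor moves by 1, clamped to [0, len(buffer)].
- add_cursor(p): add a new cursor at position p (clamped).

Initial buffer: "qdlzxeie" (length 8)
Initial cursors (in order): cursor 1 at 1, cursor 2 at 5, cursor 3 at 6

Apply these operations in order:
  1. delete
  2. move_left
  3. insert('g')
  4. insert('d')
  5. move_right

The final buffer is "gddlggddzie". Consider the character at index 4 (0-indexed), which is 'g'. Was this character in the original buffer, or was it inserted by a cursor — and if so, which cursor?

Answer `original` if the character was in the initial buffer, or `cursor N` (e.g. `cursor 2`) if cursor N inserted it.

Answer: cursor 2

Derivation:
After op 1 (delete): buffer="dlzie" (len 5), cursors c1@0 c2@3 c3@3, authorship .....
After op 2 (move_left): buffer="dlzie" (len 5), cursors c1@0 c2@2 c3@2, authorship .....
After op 3 (insert('g')): buffer="gdlggzie" (len 8), cursors c1@1 c2@5 c3@5, authorship 1..23...
After op 4 (insert('d')): buffer="gddlggddzie" (len 11), cursors c1@2 c2@8 c3@8, authorship 11..2323...
After op 5 (move_right): buffer="gddlggddzie" (len 11), cursors c1@3 c2@9 c3@9, authorship 11..2323...
Authorship (.=original, N=cursor N): 1 1 . . 2 3 2 3 . . .
Index 4: author = 2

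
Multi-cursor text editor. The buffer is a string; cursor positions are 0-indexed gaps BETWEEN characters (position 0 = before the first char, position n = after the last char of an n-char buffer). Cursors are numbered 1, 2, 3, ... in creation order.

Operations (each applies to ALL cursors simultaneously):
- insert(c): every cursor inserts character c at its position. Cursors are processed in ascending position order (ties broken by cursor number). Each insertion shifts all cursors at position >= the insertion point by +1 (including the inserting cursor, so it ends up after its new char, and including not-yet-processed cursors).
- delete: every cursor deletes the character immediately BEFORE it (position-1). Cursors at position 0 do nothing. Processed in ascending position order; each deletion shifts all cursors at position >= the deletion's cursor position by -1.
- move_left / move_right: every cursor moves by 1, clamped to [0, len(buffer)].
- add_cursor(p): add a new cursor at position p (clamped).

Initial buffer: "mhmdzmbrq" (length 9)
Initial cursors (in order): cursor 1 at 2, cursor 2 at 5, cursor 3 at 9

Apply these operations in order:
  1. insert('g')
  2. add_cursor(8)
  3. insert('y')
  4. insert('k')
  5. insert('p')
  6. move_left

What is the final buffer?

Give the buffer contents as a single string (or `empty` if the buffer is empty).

Answer: mhgykpmdzgykpmykpbrqgykp

Derivation:
After op 1 (insert('g')): buffer="mhgmdzgmbrqg" (len 12), cursors c1@3 c2@7 c3@12, authorship ..1...2....3
After op 2 (add_cursor(8)): buffer="mhgmdzgmbrqg" (len 12), cursors c1@3 c2@7 c4@8 c3@12, authorship ..1...2....3
After op 3 (insert('y')): buffer="mhgymdzgymybrqgy" (len 16), cursors c1@4 c2@9 c4@11 c3@16, authorship ..11...22.4...33
After op 4 (insert('k')): buffer="mhgykmdzgykmykbrqgyk" (len 20), cursors c1@5 c2@11 c4@14 c3@20, authorship ..111...222.44...333
After op 5 (insert('p')): buffer="mhgykpmdzgykpmykpbrqgykp" (len 24), cursors c1@6 c2@13 c4@17 c3@24, authorship ..1111...2222.444...3333
After op 6 (move_left): buffer="mhgykpmdzgykpmykpbrqgykp" (len 24), cursors c1@5 c2@12 c4@16 c3@23, authorship ..1111...2222.444...3333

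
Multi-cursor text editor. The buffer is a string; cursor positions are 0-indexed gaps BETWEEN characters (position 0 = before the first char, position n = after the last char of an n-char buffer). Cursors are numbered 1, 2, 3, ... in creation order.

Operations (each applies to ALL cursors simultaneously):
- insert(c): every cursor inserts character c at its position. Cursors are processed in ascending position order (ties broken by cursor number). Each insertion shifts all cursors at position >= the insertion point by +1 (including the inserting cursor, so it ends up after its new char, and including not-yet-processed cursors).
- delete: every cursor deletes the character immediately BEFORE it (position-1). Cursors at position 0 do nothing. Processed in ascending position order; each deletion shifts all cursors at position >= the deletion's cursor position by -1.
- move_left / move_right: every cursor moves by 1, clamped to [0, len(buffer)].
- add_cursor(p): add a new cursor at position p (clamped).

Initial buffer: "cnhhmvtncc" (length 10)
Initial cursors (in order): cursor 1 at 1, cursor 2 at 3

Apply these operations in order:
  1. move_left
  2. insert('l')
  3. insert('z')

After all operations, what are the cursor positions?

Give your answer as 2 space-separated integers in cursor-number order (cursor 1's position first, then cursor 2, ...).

After op 1 (move_left): buffer="cnhhmvtncc" (len 10), cursors c1@0 c2@2, authorship ..........
After op 2 (insert('l')): buffer="lcnlhhmvtncc" (len 12), cursors c1@1 c2@4, authorship 1..2........
After op 3 (insert('z')): buffer="lzcnlzhhmvtncc" (len 14), cursors c1@2 c2@6, authorship 11..22........

Answer: 2 6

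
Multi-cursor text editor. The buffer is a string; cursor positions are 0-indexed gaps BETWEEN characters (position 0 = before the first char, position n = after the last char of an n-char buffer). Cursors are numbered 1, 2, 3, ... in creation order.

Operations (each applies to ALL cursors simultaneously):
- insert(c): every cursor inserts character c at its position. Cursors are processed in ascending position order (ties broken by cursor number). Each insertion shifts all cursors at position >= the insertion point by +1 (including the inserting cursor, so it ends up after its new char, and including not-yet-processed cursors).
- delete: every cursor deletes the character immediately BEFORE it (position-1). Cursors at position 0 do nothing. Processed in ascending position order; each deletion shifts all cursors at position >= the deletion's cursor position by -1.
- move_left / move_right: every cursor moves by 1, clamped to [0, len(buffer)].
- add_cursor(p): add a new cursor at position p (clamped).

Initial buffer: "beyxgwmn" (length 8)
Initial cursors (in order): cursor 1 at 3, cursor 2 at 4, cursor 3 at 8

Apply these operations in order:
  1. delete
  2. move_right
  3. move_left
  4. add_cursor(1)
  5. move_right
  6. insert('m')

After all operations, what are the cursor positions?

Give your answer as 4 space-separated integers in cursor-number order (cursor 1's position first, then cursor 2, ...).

Answer: 6 6 9 3

Derivation:
After op 1 (delete): buffer="begwm" (len 5), cursors c1@2 c2@2 c3@5, authorship .....
After op 2 (move_right): buffer="begwm" (len 5), cursors c1@3 c2@3 c3@5, authorship .....
After op 3 (move_left): buffer="begwm" (len 5), cursors c1@2 c2@2 c3@4, authorship .....
After op 4 (add_cursor(1)): buffer="begwm" (len 5), cursors c4@1 c1@2 c2@2 c3@4, authorship .....
After op 5 (move_right): buffer="begwm" (len 5), cursors c4@2 c1@3 c2@3 c3@5, authorship .....
After op 6 (insert('m')): buffer="bemgmmwmm" (len 9), cursors c4@3 c1@6 c2@6 c3@9, authorship ..4.12..3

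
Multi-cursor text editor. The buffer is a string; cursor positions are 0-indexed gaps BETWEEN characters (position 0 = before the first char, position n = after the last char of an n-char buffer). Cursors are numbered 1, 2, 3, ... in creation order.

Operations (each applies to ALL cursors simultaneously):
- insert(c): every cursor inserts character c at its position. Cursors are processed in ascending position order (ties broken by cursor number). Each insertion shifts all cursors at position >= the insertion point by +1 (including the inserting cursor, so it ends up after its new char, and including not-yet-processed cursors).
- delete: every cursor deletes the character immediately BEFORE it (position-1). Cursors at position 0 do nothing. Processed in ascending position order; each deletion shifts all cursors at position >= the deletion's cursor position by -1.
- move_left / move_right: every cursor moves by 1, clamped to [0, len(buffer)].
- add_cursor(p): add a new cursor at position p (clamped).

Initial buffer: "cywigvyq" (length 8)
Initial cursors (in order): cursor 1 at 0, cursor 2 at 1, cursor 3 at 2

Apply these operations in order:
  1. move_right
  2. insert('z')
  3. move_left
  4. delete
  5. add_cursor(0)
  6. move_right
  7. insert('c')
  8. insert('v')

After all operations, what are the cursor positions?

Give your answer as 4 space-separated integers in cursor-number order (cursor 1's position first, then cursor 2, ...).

After op 1 (move_right): buffer="cywigvyq" (len 8), cursors c1@1 c2@2 c3@3, authorship ........
After op 2 (insert('z')): buffer="czyzwzigvyq" (len 11), cursors c1@2 c2@4 c3@6, authorship .1.2.3.....
After op 3 (move_left): buffer="czyzwzigvyq" (len 11), cursors c1@1 c2@3 c3@5, authorship .1.2.3.....
After op 4 (delete): buffer="zzzigvyq" (len 8), cursors c1@0 c2@1 c3@2, authorship 123.....
After op 5 (add_cursor(0)): buffer="zzzigvyq" (len 8), cursors c1@0 c4@0 c2@1 c3@2, authorship 123.....
After op 6 (move_right): buffer="zzzigvyq" (len 8), cursors c1@1 c4@1 c2@2 c3@3, authorship 123.....
After op 7 (insert('c')): buffer="zcczczcigvyq" (len 12), cursors c1@3 c4@3 c2@5 c3@7, authorship 1142233.....
After op 8 (insert('v')): buffer="zccvvzcvzcvigvyq" (len 16), cursors c1@5 c4@5 c2@8 c3@11, authorship 11414222333.....

Answer: 5 8 11 5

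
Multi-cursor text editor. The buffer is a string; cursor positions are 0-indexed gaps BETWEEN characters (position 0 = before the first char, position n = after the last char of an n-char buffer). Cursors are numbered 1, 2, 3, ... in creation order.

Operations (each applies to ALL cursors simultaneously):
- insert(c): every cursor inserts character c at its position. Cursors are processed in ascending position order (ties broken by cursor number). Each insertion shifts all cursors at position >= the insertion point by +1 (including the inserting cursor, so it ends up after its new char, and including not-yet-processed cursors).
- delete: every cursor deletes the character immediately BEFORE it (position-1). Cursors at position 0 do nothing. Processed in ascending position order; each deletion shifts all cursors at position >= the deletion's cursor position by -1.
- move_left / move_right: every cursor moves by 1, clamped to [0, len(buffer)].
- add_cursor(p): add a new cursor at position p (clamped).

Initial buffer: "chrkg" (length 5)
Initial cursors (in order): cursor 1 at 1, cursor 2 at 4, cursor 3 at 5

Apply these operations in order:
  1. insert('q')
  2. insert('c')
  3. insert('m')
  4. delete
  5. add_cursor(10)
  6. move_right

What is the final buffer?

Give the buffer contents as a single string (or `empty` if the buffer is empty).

After op 1 (insert('q')): buffer="cqhrkqgq" (len 8), cursors c1@2 c2@6 c3@8, authorship .1...2.3
After op 2 (insert('c')): buffer="cqchrkqcgqc" (len 11), cursors c1@3 c2@8 c3@11, authorship .11...22.33
After op 3 (insert('m')): buffer="cqcmhrkqcmgqcm" (len 14), cursors c1@4 c2@10 c3@14, authorship .111...222.333
After op 4 (delete): buffer="cqchrkqcgqc" (len 11), cursors c1@3 c2@8 c3@11, authorship .11...22.33
After op 5 (add_cursor(10)): buffer="cqchrkqcgqc" (len 11), cursors c1@3 c2@8 c4@10 c3@11, authorship .11...22.33
After op 6 (move_right): buffer="cqchrkqcgqc" (len 11), cursors c1@4 c2@9 c3@11 c4@11, authorship .11...22.33

Answer: cqchrkqcgqc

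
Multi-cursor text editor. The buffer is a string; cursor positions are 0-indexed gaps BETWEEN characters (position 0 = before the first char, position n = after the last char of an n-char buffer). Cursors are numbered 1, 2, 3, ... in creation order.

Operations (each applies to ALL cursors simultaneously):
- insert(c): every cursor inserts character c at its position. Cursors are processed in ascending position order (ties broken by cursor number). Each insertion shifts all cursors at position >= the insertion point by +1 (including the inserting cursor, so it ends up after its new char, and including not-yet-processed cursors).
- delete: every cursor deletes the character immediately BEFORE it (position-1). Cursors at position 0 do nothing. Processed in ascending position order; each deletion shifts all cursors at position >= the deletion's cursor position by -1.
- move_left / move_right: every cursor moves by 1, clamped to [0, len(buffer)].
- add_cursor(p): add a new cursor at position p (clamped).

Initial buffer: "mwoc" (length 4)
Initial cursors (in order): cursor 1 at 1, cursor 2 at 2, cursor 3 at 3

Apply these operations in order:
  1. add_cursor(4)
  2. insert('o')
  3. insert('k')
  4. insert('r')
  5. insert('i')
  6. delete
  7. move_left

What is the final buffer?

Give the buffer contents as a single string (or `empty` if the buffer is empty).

Answer: mokrwokrookrcokr

Derivation:
After op 1 (add_cursor(4)): buffer="mwoc" (len 4), cursors c1@1 c2@2 c3@3 c4@4, authorship ....
After op 2 (insert('o')): buffer="mowoooco" (len 8), cursors c1@2 c2@4 c3@6 c4@8, authorship .1.2.3.4
After op 3 (insert('k')): buffer="mokwokookcok" (len 12), cursors c1@3 c2@6 c3@9 c4@12, authorship .11.22.33.44
After op 4 (insert('r')): buffer="mokrwokrookrcokr" (len 16), cursors c1@4 c2@8 c3@12 c4@16, authorship .111.222.333.444
After op 5 (insert('i')): buffer="mokriwokriookricokri" (len 20), cursors c1@5 c2@10 c3@15 c4@20, authorship .1111.2222.3333.4444
After op 6 (delete): buffer="mokrwokrookrcokr" (len 16), cursors c1@4 c2@8 c3@12 c4@16, authorship .111.222.333.444
After op 7 (move_left): buffer="mokrwokrookrcokr" (len 16), cursors c1@3 c2@7 c3@11 c4@15, authorship .111.222.333.444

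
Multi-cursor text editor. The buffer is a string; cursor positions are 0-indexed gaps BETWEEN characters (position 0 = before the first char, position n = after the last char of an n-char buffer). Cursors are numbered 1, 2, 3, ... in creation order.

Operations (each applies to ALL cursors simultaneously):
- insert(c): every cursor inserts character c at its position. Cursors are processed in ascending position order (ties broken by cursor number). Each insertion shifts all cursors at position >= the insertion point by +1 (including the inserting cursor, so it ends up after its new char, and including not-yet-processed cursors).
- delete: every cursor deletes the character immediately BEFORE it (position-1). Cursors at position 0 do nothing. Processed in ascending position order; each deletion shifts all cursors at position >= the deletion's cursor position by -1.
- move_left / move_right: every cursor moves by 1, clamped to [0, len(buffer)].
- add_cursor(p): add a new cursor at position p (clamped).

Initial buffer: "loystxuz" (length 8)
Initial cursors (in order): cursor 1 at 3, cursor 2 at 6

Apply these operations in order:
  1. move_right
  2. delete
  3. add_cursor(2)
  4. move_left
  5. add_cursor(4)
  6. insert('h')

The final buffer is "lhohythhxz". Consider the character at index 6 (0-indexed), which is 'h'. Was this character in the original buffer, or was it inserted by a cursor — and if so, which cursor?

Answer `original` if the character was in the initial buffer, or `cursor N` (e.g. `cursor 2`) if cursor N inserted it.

Answer: cursor 2

Derivation:
After op 1 (move_right): buffer="loystxuz" (len 8), cursors c1@4 c2@7, authorship ........
After op 2 (delete): buffer="loytxz" (len 6), cursors c1@3 c2@5, authorship ......
After op 3 (add_cursor(2)): buffer="loytxz" (len 6), cursors c3@2 c1@3 c2@5, authorship ......
After op 4 (move_left): buffer="loytxz" (len 6), cursors c3@1 c1@2 c2@4, authorship ......
After op 5 (add_cursor(4)): buffer="loytxz" (len 6), cursors c3@1 c1@2 c2@4 c4@4, authorship ......
After op 6 (insert('h')): buffer="lhohythhxz" (len 10), cursors c3@2 c1@4 c2@8 c4@8, authorship .3.1..24..
Authorship (.=original, N=cursor N): . 3 . 1 . . 2 4 . .
Index 6: author = 2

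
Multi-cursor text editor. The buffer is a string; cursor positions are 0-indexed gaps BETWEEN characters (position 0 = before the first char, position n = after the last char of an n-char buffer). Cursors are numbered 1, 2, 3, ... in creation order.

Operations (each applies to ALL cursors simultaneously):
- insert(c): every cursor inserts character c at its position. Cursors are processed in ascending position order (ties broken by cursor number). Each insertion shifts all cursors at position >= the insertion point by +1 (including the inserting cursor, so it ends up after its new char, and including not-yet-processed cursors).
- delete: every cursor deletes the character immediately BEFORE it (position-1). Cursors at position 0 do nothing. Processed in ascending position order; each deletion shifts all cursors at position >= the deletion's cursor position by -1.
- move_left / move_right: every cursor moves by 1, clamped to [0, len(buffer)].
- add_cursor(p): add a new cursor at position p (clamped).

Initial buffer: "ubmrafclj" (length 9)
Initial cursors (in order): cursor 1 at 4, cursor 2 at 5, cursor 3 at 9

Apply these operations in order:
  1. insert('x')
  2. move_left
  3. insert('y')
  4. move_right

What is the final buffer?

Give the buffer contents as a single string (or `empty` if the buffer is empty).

After op 1 (insert('x')): buffer="ubmrxaxfcljx" (len 12), cursors c1@5 c2@7 c3@12, authorship ....1.2....3
After op 2 (move_left): buffer="ubmrxaxfcljx" (len 12), cursors c1@4 c2@6 c3@11, authorship ....1.2....3
After op 3 (insert('y')): buffer="ubmryxayxfcljyx" (len 15), cursors c1@5 c2@8 c3@14, authorship ....11.22....33
After op 4 (move_right): buffer="ubmryxayxfcljyx" (len 15), cursors c1@6 c2@9 c3@15, authorship ....11.22....33

Answer: ubmryxayxfcljyx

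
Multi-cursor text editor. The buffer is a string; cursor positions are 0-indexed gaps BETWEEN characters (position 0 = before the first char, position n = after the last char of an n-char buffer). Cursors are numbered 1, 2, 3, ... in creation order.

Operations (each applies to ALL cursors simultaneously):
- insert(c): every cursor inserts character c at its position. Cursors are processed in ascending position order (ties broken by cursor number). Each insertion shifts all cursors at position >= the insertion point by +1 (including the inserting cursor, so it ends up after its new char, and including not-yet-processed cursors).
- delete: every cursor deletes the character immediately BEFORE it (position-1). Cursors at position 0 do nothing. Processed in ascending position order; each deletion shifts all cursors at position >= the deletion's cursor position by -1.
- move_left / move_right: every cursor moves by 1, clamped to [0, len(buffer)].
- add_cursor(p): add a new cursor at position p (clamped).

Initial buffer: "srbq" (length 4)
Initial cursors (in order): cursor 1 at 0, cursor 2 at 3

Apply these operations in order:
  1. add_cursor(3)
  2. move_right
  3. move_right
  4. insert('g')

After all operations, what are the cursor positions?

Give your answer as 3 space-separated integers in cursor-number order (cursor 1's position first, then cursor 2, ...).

Answer: 3 7 7

Derivation:
After op 1 (add_cursor(3)): buffer="srbq" (len 4), cursors c1@0 c2@3 c3@3, authorship ....
After op 2 (move_right): buffer="srbq" (len 4), cursors c1@1 c2@4 c3@4, authorship ....
After op 3 (move_right): buffer="srbq" (len 4), cursors c1@2 c2@4 c3@4, authorship ....
After op 4 (insert('g')): buffer="srgbqgg" (len 7), cursors c1@3 c2@7 c3@7, authorship ..1..23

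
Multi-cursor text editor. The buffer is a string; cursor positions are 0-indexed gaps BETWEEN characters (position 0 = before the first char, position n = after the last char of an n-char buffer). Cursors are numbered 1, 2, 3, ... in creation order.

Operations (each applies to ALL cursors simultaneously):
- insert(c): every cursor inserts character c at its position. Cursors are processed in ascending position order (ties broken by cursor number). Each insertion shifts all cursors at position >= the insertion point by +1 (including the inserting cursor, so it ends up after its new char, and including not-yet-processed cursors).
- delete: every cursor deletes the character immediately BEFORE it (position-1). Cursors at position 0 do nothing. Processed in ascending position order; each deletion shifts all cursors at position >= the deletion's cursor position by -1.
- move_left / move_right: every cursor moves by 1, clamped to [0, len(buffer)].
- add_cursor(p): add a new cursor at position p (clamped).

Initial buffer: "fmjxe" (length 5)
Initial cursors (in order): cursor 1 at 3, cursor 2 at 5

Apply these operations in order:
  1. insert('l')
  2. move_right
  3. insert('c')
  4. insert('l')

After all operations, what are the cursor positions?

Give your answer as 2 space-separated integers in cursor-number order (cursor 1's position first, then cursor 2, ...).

After op 1 (insert('l')): buffer="fmjlxel" (len 7), cursors c1@4 c2@7, authorship ...1..2
After op 2 (move_right): buffer="fmjlxel" (len 7), cursors c1@5 c2@7, authorship ...1..2
After op 3 (insert('c')): buffer="fmjlxcelc" (len 9), cursors c1@6 c2@9, authorship ...1.1.22
After op 4 (insert('l')): buffer="fmjlxclelcl" (len 11), cursors c1@7 c2@11, authorship ...1.11.222

Answer: 7 11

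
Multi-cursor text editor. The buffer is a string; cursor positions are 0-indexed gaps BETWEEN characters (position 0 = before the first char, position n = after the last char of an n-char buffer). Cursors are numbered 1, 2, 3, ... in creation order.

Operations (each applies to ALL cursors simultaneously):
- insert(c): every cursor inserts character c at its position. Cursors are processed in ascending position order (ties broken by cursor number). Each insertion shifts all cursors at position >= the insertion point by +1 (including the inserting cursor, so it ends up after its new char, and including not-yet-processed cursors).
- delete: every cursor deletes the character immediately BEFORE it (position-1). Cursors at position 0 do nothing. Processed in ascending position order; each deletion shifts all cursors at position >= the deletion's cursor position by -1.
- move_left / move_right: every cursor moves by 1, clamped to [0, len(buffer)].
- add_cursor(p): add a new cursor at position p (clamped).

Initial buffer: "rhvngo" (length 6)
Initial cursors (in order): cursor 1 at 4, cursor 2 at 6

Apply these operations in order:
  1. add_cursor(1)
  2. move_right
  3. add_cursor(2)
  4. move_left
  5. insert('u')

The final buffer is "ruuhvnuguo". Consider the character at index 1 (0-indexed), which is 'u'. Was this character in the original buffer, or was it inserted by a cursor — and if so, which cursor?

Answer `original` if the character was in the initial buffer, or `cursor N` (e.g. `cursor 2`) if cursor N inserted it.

After op 1 (add_cursor(1)): buffer="rhvngo" (len 6), cursors c3@1 c1@4 c2@6, authorship ......
After op 2 (move_right): buffer="rhvngo" (len 6), cursors c3@2 c1@5 c2@6, authorship ......
After op 3 (add_cursor(2)): buffer="rhvngo" (len 6), cursors c3@2 c4@2 c1@5 c2@6, authorship ......
After op 4 (move_left): buffer="rhvngo" (len 6), cursors c3@1 c4@1 c1@4 c2@5, authorship ......
After op 5 (insert('u')): buffer="ruuhvnuguo" (len 10), cursors c3@3 c4@3 c1@7 c2@9, authorship .34...1.2.
Authorship (.=original, N=cursor N): . 3 4 . . . 1 . 2 .
Index 1: author = 3

Answer: cursor 3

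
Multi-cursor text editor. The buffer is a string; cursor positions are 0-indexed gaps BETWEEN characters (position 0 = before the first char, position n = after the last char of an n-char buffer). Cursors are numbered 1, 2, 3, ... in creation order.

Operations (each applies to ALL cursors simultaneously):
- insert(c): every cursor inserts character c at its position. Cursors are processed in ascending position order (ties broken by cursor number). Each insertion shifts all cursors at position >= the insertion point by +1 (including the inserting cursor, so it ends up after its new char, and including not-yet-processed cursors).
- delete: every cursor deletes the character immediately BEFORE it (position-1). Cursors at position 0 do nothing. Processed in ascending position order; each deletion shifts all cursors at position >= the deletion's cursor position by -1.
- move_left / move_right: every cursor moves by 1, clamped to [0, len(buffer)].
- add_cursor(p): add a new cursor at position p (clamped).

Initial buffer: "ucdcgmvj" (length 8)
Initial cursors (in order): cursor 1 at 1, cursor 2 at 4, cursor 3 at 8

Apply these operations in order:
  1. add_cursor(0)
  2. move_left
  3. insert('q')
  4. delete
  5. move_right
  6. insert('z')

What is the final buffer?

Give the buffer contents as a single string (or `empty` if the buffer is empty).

Answer: uzzcdczgmvjz

Derivation:
After op 1 (add_cursor(0)): buffer="ucdcgmvj" (len 8), cursors c4@0 c1@1 c2@4 c3@8, authorship ........
After op 2 (move_left): buffer="ucdcgmvj" (len 8), cursors c1@0 c4@0 c2@3 c3@7, authorship ........
After op 3 (insert('q')): buffer="qqucdqcgmvqj" (len 12), cursors c1@2 c4@2 c2@6 c3@11, authorship 14...2....3.
After op 4 (delete): buffer="ucdcgmvj" (len 8), cursors c1@0 c4@0 c2@3 c3@7, authorship ........
After op 5 (move_right): buffer="ucdcgmvj" (len 8), cursors c1@1 c4@1 c2@4 c3@8, authorship ........
After op 6 (insert('z')): buffer="uzzcdczgmvjz" (len 12), cursors c1@3 c4@3 c2@7 c3@12, authorship .14...2....3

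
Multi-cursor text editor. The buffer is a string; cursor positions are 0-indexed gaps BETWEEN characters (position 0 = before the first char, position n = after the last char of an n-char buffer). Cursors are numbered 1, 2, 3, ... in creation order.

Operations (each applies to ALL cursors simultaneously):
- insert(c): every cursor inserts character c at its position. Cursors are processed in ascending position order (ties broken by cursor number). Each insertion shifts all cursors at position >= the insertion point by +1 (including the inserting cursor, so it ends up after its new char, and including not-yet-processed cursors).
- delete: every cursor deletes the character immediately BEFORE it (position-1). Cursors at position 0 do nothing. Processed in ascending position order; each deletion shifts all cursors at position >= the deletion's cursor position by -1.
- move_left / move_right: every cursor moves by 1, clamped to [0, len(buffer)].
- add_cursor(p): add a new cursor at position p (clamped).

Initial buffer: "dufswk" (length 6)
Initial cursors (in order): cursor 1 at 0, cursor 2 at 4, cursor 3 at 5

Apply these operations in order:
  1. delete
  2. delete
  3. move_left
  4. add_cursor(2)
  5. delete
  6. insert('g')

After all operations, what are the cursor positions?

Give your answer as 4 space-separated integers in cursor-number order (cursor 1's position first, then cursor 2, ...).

After op 1 (delete): buffer="dufk" (len 4), cursors c1@0 c2@3 c3@3, authorship ....
After op 2 (delete): buffer="dk" (len 2), cursors c1@0 c2@1 c3@1, authorship ..
After op 3 (move_left): buffer="dk" (len 2), cursors c1@0 c2@0 c3@0, authorship ..
After op 4 (add_cursor(2)): buffer="dk" (len 2), cursors c1@0 c2@0 c3@0 c4@2, authorship ..
After op 5 (delete): buffer="d" (len 1), cursors c1@0 c2@0 c3@0 c4@1, authorship .
After op 6 (insert('g')): buffer="gggdg" (len 5), cursors c1@3 c2@3 c3@3 c4@5, authorship 123.4

Answer: 3 3 3 5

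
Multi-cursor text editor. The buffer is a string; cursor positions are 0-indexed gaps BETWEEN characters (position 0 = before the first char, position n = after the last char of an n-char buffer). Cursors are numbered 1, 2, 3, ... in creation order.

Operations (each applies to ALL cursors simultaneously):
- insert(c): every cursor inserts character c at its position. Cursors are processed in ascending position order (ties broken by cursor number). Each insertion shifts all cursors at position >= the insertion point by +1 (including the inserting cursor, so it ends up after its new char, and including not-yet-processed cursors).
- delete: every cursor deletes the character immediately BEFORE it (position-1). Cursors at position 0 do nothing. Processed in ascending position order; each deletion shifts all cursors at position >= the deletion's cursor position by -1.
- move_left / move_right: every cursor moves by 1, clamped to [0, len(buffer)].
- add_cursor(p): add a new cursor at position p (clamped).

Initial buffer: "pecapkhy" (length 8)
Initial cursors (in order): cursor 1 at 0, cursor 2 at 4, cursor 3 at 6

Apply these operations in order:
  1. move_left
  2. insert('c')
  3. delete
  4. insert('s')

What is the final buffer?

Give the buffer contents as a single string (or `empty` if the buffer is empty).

Answer: specsapskhy

Derivation:
After op 1 (move_left): buffer="pecapkhy" (len 8), cursors c1@0 c2@3 c3@5, authorship ........
After op 2 (insert('c')): buffer="cpeccapckhy" (len 11), cursors c1@1 c2@5 c3@8, authorship 1...2..3...
After op 3 (delete): buffer="pecapkhy" (len 8), cursors c1@0 c2@3 c3@5, authorship ........
After op 4 (insert('s')): buffer="specsapskhy" (len 11), cursors c1@1 c2@5 c3@8, authorship 1...2..3...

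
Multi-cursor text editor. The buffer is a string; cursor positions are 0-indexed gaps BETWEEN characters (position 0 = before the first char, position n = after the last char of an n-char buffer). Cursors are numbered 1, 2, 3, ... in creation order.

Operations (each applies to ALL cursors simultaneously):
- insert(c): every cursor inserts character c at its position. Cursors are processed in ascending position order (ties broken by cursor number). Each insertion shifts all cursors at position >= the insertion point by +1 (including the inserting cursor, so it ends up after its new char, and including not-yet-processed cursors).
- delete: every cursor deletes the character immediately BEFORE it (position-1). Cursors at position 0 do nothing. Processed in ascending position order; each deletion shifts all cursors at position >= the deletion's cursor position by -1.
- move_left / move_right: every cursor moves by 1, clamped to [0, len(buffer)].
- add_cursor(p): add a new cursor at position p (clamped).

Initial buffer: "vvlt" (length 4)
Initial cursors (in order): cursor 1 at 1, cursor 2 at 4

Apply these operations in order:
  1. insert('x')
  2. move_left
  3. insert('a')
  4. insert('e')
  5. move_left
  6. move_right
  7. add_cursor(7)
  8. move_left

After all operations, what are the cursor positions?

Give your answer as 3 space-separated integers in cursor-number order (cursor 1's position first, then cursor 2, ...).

Answer: 2 8 6

Derivation:
After op 1 (insert('x')): buffer="vxvltx" (len 6), cursors c1@2 c2@6, authorship .1...2
After op 2 (move_left): buffer="vxvltx" (len 6), cursors c1@1 c2@5, authorship .1...2
After op 3 (insert('a')): buffer="vaxvltax" (len 8), cursors c1@2 c2@7, authorship .11...22
After op 4 (insert('e')): buffer="vaexvltaex" (len 10), cursors c1@3 c2@9, authorship .111...222
After op 5 (move_left): buffer="vaexvltaex" (len 10), cursors c1@2 c2@8, authorship .111...222
After op 6 (move_right): buffer="vaexvltaex" (len 10), cursors c1@3 c2@9, authorship .111...222
After op 7 (add_cursor(7)): buffer="vaexvltaex" (len 10), cursors c1@3 c3@7 c2@9, authorship .111...222
After op 8 (move_left): buffer="vaexvltaex" (len 10), cursors c1@2 c3@6 c2@8, authorship .111...222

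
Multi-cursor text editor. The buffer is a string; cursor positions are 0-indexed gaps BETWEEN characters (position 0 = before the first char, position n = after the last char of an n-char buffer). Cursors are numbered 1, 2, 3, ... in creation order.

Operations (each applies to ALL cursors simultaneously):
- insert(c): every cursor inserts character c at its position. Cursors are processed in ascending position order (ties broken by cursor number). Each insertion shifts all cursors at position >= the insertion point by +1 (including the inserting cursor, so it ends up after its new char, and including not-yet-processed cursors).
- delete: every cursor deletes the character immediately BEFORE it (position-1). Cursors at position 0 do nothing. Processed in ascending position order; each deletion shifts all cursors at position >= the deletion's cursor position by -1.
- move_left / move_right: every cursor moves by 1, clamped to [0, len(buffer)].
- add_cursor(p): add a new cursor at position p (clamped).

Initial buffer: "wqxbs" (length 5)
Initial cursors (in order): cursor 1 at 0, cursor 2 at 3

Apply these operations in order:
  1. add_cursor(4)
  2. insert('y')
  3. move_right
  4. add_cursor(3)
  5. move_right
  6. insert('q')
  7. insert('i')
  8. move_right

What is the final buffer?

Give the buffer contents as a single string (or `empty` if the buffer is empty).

After op 1 (add_cursor(4)): buffer="wqxbs" (len 5), cursors c1@0 c2@3 c3@4, authorship .....
After op 2 (insert('y')): buffer="ywqxybys" (len 8), cursors c1@1 c2@5 c3@7, authorship 1...2.3.
After op 3 (move_right): buffer="ywqxybys" (len 8), cursors c1@2 c2@6 c3@8, authorship 1...2.3.
After op 4 (add_cursor(3)): buffer="ywqxybys" (len 8), cursors c1@2 c4@3 c2@6 c3@8, authorship 1...2.3.
After op 5 (move_right): buffer="ywqxybys" (len 8), cursors c1@3 c4@4 c2@7 c3@8, authorship 1...2.3.
After op 6 (insert('q')): buffer="ywqqxqybyqsq" (len 12), cursors c1@4 c4@6 c2@10 c3@12, authorship 1..1.42.32.3
After op 7 (insert('i')): buffer="ywqqixqiybyqisqi" (len 16), cursors c1@5 c4@8 c2@13 c3@16, authorship 1..11.442.322.33
After op 8 (move_right): buffer="ywqqixqiybyqisqi" (len 16), cursors c1@6 c4@9 c2@14 c3@16, authorship 1..11.442.322.33

Answer: ywqqixqiybyqisqi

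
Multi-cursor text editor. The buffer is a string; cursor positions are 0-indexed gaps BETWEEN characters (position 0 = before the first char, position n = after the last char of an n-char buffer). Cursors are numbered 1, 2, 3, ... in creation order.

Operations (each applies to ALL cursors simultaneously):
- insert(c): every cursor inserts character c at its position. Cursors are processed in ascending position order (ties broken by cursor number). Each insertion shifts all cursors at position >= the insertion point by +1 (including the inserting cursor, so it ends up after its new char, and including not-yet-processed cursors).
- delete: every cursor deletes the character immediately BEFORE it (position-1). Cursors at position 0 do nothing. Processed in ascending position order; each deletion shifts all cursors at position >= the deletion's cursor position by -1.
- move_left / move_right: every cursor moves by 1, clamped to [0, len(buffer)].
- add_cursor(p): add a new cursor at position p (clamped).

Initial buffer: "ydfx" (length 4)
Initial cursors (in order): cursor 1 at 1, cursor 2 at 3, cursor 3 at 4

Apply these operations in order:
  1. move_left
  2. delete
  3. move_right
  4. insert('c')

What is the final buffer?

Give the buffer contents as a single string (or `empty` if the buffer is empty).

Answer: ycxcc

Derivation:
After op 1 (move_left): buffer="ydfx" (len 4), cursors c1@0 c2@2 c3@3, authorship ....
After op 2 (delete): buffer="yx" (len 2), cursors c1@0 c2@1 c3@1, authorship ..
After op 3 (move_right): buffer="yx" (len 2), cursors c1@1 c2@2 c3@2, authorship ..
After op 4 (insert('c')): buffer="ycxcc" (len 5), cursors c1@2 c2@5 c3@5, authorship .1.23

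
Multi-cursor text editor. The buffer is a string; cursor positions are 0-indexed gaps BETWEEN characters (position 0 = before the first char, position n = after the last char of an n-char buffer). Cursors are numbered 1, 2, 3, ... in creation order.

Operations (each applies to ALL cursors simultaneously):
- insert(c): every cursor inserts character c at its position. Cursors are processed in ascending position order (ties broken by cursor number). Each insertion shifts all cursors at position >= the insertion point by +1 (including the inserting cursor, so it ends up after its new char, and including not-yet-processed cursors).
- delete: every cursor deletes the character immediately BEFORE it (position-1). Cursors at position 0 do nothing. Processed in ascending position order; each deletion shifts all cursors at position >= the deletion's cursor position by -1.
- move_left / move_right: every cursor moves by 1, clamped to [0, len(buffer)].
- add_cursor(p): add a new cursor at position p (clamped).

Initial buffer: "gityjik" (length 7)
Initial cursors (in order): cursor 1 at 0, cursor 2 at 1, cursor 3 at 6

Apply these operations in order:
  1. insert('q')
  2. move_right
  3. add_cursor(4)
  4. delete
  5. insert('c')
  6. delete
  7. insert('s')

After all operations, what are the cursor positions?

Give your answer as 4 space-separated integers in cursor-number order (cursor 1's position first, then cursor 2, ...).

After op 1 (insert('q')): buffer="qgqityjiqk" (len 10), cursors c1@1 c2@3 c3@9, authorship 1.2.....3.
After op 2 (move_right): buffer="qgqityjiqk" (len 10), cursors c1@2 c2@4 c3@10, authorship 1.2.....3.
After op 3 (add_cursor(4)): buffer="qgqityjiqk" (len 10), cursors c1@2 c2@4 c4@4 c3@10, authorship 1.2.....3.
After op 4 (delete): buffer="qtyjiq" (len 6), cursors c1@1 c2@1 c4@1 c3@6, authorship 1....3
After op 5 (insert('c')): buffer="qccctyjiqc" (len 10), cursors c1@4 c2@4 c4@4 c3@10, authorship 1124....33
After op 6 (delete): buffer="qtyjiq" (len 6), cursors c1@1 c2@1 c4@1 c3@6, authorship 1....3
After op 7 (insert('s')): buffer="qssstyjiqs" (len 10), cursors c1@4 c2@4 c4@4 c3@10, authorship 1124....33

Answer: 4 4 10 4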